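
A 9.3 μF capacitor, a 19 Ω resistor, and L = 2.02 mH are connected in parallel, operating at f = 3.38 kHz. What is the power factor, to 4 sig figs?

ω = 2πf = 21240 rad/s
X_L = ωL = 42.90 Ω
X_C = 1/(ωC) = 5.063 Ω
Parallel: admittances add. Y = 1/R + 1/(jωL) + jωC
Y = (0.05263 + j0.1742) S
|Y| = 0.1820 S → |Z| = 1/|Y| = 5.495 Ω, ∠Z = −∠Y = -73.19°
cos φ = cos(-73.19°) = 0.2892

0.2892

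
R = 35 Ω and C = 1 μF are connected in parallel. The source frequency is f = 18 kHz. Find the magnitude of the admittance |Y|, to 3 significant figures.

ω = 2πf = 113100 rad/s
X_C = 1/(ωC) = 8.84 Ω
Parallel: admittances add. Y = 1/R + jωC
Y = (0.0286 + j0.113) S
|Y| = 0.117 S → |Z| = 1/|Y| = 8.57 Ω, ∠Z = −∠Y = -75.8°

117 mS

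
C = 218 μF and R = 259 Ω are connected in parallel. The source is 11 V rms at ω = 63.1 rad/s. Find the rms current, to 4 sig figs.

157.2 mA

X_C = 1/(ωC) = 72.70 Ω
Parallel: admittances add. Y = 1/R + jωC
Y = (0.003861 + j0.01376) S
|Y| = 0.01429 S → |Z| = 1/|Y| = 69.99 Ω, ∠Z = −∠Y = -74.32°
I = V/|Z| = 11/69.99 = 157.2 mA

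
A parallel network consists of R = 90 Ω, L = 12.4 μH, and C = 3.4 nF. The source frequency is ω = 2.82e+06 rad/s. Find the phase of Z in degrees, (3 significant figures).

X_L = ωL = 35.0 Ω
X_C = 1/(ωC) = 104 Ω
Parallel: admittances add. Y = 1/R + 1/(jωL) + jωC
Y = (0.0111 − j0.0190) S
|Y| = 0.0220 S → |Z| = 1/|Y| = 45.4 Ω, ∠Z = −∠Y = 59.7°

59.7°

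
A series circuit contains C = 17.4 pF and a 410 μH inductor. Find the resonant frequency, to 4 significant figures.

ω₀ = 1/√(LC) = 1/√(0.00041 × 1.74e-11) = 1.184e+07 rad/s
f₀ = ω₀/(2π) = 1.884 MHz

1.884 MHz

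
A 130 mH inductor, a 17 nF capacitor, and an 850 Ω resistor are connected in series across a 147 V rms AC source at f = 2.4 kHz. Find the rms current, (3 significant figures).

69.4 mA

ω = 2πf = 15080 rad/s
X_L = ωL = 1960 Ω
X_C = 1/(ωC) = 3900 Ω
Net reactance X = X_L − X_C = -1940 Ω
Z = 850 − j1940 Ω
|Z| = √(850² + 1940²) = 2120 Ω
I = V/|Z| = 147/2120 = 69.4 mA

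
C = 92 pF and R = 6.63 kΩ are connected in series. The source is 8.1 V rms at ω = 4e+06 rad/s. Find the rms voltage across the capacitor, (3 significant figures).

3.07 V

X_C = 1/(ωC) = 2720 Ω
Z = 6630 − j2720 Ω
|Z| = √(6630² + 2720²) = 7170 Ω
I = V/|Z| = 1.13 mA
V_C = I·|Z_C| = 0.00113 × 2720 = 3.07 V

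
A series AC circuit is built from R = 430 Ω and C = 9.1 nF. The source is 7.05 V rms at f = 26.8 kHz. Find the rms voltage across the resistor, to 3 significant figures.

ω = 2πf = 168400 rad/s
X_C = 1/(ωC) = 653 Ω
Z = 430 − j653 Ω
|Z| = √(430² + 653²) = 782 Ω
I = V/|Z| = 9.02 mA
V_R = I·|Z_R| = 0.00902 × 430 = 3.88 V

3.88 V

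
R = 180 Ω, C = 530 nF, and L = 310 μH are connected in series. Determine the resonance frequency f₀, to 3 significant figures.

ω₀ = 1/√(LC) = 1/√(0.00031 × 5.3e-07) = 78020 rad/s
f₀ = ω₀/(2π) = 12.4 kHz

12.4 kHz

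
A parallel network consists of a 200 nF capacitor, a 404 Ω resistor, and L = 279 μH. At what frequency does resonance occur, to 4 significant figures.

21.31 kHz

ω₀ = 1/√(LC) = 1/√(0.000279 × 2e-07) = 133900 rad/s
f₀ = ω₀/(2π) = 21.31 kHz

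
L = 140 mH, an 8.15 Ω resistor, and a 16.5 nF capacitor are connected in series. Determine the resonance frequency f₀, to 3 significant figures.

3.31 kHz

ω₀ = 1/√(LC) = 1/√(0.14 × 1.65e-08) = 20810 rad/s
f₀ = ω₀/(2π) = 3.31 kHz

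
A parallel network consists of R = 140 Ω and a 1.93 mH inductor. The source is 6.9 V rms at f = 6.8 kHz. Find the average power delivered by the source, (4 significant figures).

ω = 2πf = 42730 rad/s
X_L = ωL = 82.46 Ω
Parallel: admittances add. Y = 1/R + 1/(jωL)
Y = (0.007143 − j0.01213) S
|Y| = 0.01407 S → |Z| = 1/|Y| = 71.05 Ω, ∠Z = −∠Y = 59.50°
I = V/|Z| = 97.11 mA
P = VI cos φ = 6.9 × 0.09711 × cos(59.50°) = 340.1 mW

340.1 mW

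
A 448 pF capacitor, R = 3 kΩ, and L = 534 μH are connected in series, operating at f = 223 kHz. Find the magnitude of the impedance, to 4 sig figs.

ω = 2πf = 1.401e+06 rad/s
X_L = ωL = 748.2 Ω
X_C = 1/(ωC) = 1593 Ω
Net reactance X = X_L − X_C = -844.9 Ω
Z = 3000 − j844.9 Ω
|Z| = √(3000² + 844.9²) = 3117 Ω

3117 Ω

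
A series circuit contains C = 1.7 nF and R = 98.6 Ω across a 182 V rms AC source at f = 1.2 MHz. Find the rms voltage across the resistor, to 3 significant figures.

ω = 2πf = 7.54e+06 rad/s
X_C = 1/(ωC) = 78.0 Ω
Z = 98.6 − j78.0 Ω
|Z| = √(98.6² + 78.0²) = 126 Ω
I = V/|Z| = 1.45 A
V_R = I·|Z_R| = 1.45 × 98.6 = 143 V

143 V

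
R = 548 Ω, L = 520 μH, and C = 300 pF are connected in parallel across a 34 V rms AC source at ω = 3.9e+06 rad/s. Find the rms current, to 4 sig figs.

66.17 mA

X_L = ωL = 2028 Ω
X_C = 1/(ωC) = 854.7 Ω
Parallel: admittances add. Y = 1/R + 1/(jωL) + jωC
Y = (0.001825 + j0.0006769) S
|Y| = 0.001946 S → |Z| = 1/|Y| = 513.8 Ω, ∠Z = −∠Y = -20.35°
I = V/|Z| = 34/513.8 = 66.17 mA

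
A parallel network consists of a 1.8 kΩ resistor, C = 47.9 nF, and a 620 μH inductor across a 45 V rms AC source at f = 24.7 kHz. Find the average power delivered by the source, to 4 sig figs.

ω = 2πf = 155200 rad/s
X_L = ωL = 96.22 Ω
X_C = 1/(ωC) = 134.5 Ω
Parallel: admittances add. Y = 1/R + 1/(jωL) + jωC
Y = (0.0005556 − j0.002959) S
|Y| = 0.003011 S → |Z| = 1/|Y| = 332.2 Ω, ∠Z = −∠Y = 79.37°
I = V/|Z| = 135.5 mA
P = VI cos φ = 45 × 0.1355 × cos(79.37°) = 1.125 W

1.125 W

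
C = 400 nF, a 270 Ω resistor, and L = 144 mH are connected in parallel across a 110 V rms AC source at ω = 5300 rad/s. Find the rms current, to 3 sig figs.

417 mA

X_L = ωL = 763 Ω
X_C = 1/(ωC) = 472 Ω
Parallel: admittances add. Y = 1/R + 1/(jωL) + jωC
Y = (0.00370 + j0.000810) S
|Y| = 0.00379 S → |Z| = 1/|Y| = 264 Ω, ∠Z = −∠Y = -12.3°
I = V/|Z| = 110/264 = 417 mA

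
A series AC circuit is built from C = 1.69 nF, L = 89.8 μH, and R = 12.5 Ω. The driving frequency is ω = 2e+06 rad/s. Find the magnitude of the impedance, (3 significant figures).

117 Ω

X_L = ωL = 180 Ω
X_C = 1/(ωC) = 296 Ω
Net reactance X = X_L − X_C = -116 Ω
Z = 12.5 − j116 Ω
|Z| = √(12.5² + 116²) = 117 Ω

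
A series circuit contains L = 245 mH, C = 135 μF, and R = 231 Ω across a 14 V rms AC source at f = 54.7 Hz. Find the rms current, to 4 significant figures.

58.49 mA

ω = 2πf = 343.7 rad/s
X_L = ωL = 84.20 Ω
X_C = 1/(ωC) = 21.55 Ω
Net reactance X = X_L − X_C = 62.65 Ω
Z = 231.0 + j62.65 Ω
|Z| = √(231.0² + 62.65²) = 239.3 Ω
I = V/|Z| = 14/239.3 = 58.49 mA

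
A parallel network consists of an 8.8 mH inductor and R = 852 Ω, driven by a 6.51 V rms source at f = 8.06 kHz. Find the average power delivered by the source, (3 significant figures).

49.7 mW

ω = 2πf = 50640 rad/s
X_L = ωL = 446 Ω
Parallel: admittances add. Y = 1/R + 1/(jωL)
Y = (0.00117 − j0.00224) S
|Y| = 0.00253 S → |Z| = 1/|Y| = 395 Ω, ∠Z = −∠Y = 62.4°
I = V/|Z| = 16.5 mA
P = VI cos φ = 6.51 × 0.0165 × cos(62.4°) = 49.7 mW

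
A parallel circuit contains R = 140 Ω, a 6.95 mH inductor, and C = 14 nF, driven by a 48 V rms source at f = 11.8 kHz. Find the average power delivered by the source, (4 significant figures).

ω = 2πf = 74140 rad/s
X_L = ωL = 515.3 Ω
X_C = 1/(ωC) = 963.4 Ω
Parallel: admittances add. Y = 1/R + 1/(jωL) + jωC
Y = (0.007143 − j0.0009027) S
|Y| = 0.007200 S → |Z| = 1/|Y| = 138.9 Ω, ∠Z = −∠Y = 7.203°
I = V/|Z| = 345.6 mA
P = VI cos φ = 48 × 0.3456 × cos(7.203°) = 16.46 W

16.46 W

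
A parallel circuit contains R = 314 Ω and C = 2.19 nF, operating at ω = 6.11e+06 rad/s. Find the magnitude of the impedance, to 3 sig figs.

X_C = 1/(ωC) = 74.7 Ω
Parallel: admittances add. Y = 1/R + jωC
Y = (0.00318 + j0.0134) S
|Y| = 0.0138 S → |Z| = 1/|Y| = 72.7 Ω, ∠Z = −∠Y = -76.6°

72.7 Ω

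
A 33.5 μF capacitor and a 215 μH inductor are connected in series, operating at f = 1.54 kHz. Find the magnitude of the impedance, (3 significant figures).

1.00 Ω

ω = 2πf = 9676 rad/s
X_L = ωL = 2.08 Ω
X_C = 1/(ωC) = 3.08 Ω
Net reactance X = X_L − X_C = -1.00 Ω
Z = − j1.00 Ω
|Z| = √(0² + 1.00²) = 1.00 Ω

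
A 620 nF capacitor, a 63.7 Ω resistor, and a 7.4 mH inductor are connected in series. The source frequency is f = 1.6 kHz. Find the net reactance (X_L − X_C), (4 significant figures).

-86.05 Ω

ω = 2πf = 10050 rad/s
X_L = ωL = 74.39 Ω
X_C = 1/(ωC) = 160.4 Ω
X = 74.39 − 160.4 = -86.05 Ω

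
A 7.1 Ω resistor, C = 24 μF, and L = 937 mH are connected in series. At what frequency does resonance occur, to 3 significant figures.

ω₀ = 1/√(LC) = 1/√(0.937 × 2.4e-05) = 210.9 rad/s
f₀ = ω₀/(2π) = 33.6 Hz

33.6 Hz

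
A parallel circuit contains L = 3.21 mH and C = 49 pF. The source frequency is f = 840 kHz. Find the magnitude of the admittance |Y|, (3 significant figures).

ω = 2πf = 5.278e+06 rad/s
X_L = ωL = 16900 Ω
X_C = 1/(ωC) = 3870 Ω
Parallel: admittances add. Y = 1/(jωL) + jωC
Y = (0 + j0.000200) S
|Y| = 0.000200 S → |Z| = 1/|Y| = 5010 Ω, ∠Z = −∠Y = -90.0°

200 μS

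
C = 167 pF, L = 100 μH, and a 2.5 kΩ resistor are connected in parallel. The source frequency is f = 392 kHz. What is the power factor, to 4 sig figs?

0.1090

ω = 2πf = 2.463e+06 rad/s
X_L = ωL = 246.3 Ω
X_C = 1/(ωC) = 2431 Ω
Parallel: admittances add. Y = 1/R + 1/(jωL) + jωC
Y = (0.0004000 − j0.003649) S
|Y| = 0.003671 S → |Z| = 1/|Y| = 272.4 Ω, ∠Z = −∠Y = 83.74°
cos φ = cos(83.74°) = 0.1090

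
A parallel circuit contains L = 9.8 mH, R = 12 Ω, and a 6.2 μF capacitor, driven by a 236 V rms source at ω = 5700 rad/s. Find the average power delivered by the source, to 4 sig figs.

4.641 kW

X_L = ωL = 55.86 Ω
X_C = 1/(ωC) = 28.30 Ω
Parallel: admittances add. Y = 1/R + 1/(jωL) + jωC
Y = (0.08333 + j0.01744) S
|Y| = 0.08514 S → |Z| = 1/|Y| = 11.75 Ω, ∠Z = −∠Y = -11.82°
I = V/|Z| = 20.09 A
P = VI cos φ = 236 × 20.09 × cos(-11.82°) = 4.641 kW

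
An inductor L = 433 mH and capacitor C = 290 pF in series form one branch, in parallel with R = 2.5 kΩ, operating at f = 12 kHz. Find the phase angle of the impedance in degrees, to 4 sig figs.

-10.82°

ω = 2πf = 75400 rad/s
X_L = ωL = 32650 Ω
X_C = 1/(ωC) = 45730 Ω
Branch 1: Z₁ = R = 2500 Ω
Branch 2 (series LC): Z₂ = j(X_L − X_C) = −j13090 Ω
Parallel: Z = Z₁Z₂/(Z₁+Z₂), |Z| = 2456 Ω, ∠Z = -10.82°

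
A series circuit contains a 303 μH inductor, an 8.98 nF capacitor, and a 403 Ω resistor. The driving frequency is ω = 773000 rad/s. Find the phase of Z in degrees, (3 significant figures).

12.6°

X_L = ωL = 234 Ω
X_C = 1/(ωC) = 144 Ω
Net reactance X = X_L − X_C = 90.2 Ω
Z = 403 + j90.2 Ω
|Z| = √(403² + 90.2²) = 413 Ω
∠Z = arctan(90.2/403) = 12.6°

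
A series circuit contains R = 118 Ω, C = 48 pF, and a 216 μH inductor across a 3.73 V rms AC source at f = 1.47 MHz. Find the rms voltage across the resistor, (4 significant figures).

1.539 V

ω = 2πf = 9.236e+06 rad/s
X_L = ωL = 1995 Ω
X_C = 1/(ωC) = 2256 Ω
Net reactance X = X_L − X_C = -260.6 Ω
Z = 118.0 − j260.6 Ω
|Z| = √(118.0² + 260.6²) = 286.0 Ω
I = V/|Z| = 13.04 mA
V_R = I·|Z_R| = 0.01304 × 118.0 = 1.539 V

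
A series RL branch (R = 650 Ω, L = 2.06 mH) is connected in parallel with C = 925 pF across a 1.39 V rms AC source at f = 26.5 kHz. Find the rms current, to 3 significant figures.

ω = 2πf = 166500 rad/s
X_L = ωL = 343 Ω
X_C = 1/(ωC) = 6490 Ω
Branch 1 (R+jX_L): Z₁ = 650 + j343 Ω, |Z₁| = 735 Ω
Branch 2 (−jX_C): Z₂ = −j6490 Ω
Parallel: Z = Z₁Z₂/(Z₁+Z₂), |Z| = 772 Ω, ∠Z = 21.8°
I = V/|Z| = 1.39/772 = 1.80 mA

1.80 mA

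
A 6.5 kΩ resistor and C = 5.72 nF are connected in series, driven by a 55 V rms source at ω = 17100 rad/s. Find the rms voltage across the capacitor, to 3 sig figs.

46.4 V

X_C = 1/(ωC) = 10200 Ω
Z = 6500 − j10200 Ω
|Z| = √(6500² + 10200²) = 12100 Ω
I = V/|Z| = 4.54 mA
V_C = I·|Z_C| = 0.00454 × 10200 = 46.4 V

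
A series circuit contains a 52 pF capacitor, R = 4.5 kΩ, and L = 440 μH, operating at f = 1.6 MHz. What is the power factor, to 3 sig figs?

ω = 2πf = 1.005e+07 rad/s
X_L = ωL = 4420 Ω
X_C = 1/(ωC) = 1910 Ω
Net reactance X = X_L − X_C = 2510 Ω
Z = 4500 + j2510 Ω
|Z| = √(4500² + 2510²) = 5150 Ω
∠Z = arctan(2510/4500) = 29.2°
cos φ = cos(29.2°) = 0.873

0.873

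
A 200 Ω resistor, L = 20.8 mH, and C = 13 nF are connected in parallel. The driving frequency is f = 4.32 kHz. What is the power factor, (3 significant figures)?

0.962

ω = 2πf = 27140 rad/s
X_L = ωL = 565 Ω
X_C = 1/(ωC) = 2830 Ω
Parallel: admittances add. Y = 1/R + 1/(jωL) + jωC
Y = (0.00500 − j0.00142) S
|Y| = 0.00520 S → |Z| = 1/|Y| = 192 Ω, ∠Z = −∠Y = 15.8°
cos φ = cos(15.8°) = 0.962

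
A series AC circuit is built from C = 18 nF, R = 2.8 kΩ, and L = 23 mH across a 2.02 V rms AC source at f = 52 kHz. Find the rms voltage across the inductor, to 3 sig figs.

ω = 2πf = 326700 rad/s
X_L = ωL = 7510 Ω
X_C = 1/(ωC) = 170 Ω
Net reactance X = X_L − X_C = 7340 Ω
Z = 2800 + j7340 Ω
|Z| = √(2800² + 7340²) = 7860 Ω
I = V/|Z| = 257 μA
V_L = I·|Z_L| = 0.000257 × 7510 = 1.93 V

1.93 V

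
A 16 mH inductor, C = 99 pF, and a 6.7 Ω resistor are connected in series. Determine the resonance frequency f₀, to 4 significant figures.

126.5 kHz

ω₀ = 1/√(LC) = 1/√(0.016 × 9.9e-11) = 794600 rad/s
f₀ = ω₀/(2π) = 126.5 kHz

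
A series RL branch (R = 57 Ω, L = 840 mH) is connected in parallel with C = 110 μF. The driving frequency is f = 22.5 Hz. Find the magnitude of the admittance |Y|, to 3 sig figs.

ω = 2πf = 141.4 rad/s
X_L = ωL = 119 Ω
X_C = 1/(ωC) = 64.3 Ω
Branch 1 (R+jX_L): Z₁ = 57.0 + j119 Ω, |Z₁| = 132 Ω
Branch 2 (−jX_C): Z₂ = −j64.3 Ω
Parallel: Z = Z₁Z₂/(Z₁+Z₂), |Z| = 107 Ω, ∠Z = -69.3°
|Y| = 1/|Z| = 9.31 mS

9.31 mS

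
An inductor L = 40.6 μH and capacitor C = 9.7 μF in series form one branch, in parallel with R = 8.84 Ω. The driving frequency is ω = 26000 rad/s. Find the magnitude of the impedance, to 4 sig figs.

X_L = ωL = 1.056 Ω
X_C = 1/(ωC) = 3.965 Ω
Branch 1: Z₁ = R = 8.840 Ω
Branch 2 (series LC): Z₂ = j(X_L − X_C) = −j2.910 Ω
Parallel: Z = Z₁Z₂/(Z₁+Z₂), |Z| = 2.764 Ω, ∠Z = -71.78°

2.764 Ω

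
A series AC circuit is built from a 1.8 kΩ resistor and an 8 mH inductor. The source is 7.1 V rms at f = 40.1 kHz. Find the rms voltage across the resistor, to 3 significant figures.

4.73 V

ω = 2πf = 252000 rad/s
X_L = ωL = 2020 Ω
Z = 1800 + j2020 Ω
|Z| = √(1800² + 2020²) = 2700 Ω
I = V/|Z| = 2.63 mA
V_R = I·|Z_R| = 0.00263 × 1800 = 4.73 V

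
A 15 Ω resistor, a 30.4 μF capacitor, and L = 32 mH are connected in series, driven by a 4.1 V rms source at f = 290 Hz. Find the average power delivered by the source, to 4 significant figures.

136.6 mW

ω = 2πf = 1822 rad/s
X_L = ωL = 58.31 Ω
X_C = 1/(ωC) = 18.05 Ω
Net reactance X = X_L − X_C = 40.25 Ω
Z = 15.00 + j40.25 Ω
|Z| = √(15.00² + 40.25²) = 42.96 Ω
∠Z = arctan(40.25/15.00) = 69.56°
I = V/|Z| = 95.44 mA
P = VI cos φ = 4.1 × 0.09544 × cos(69.56°) = 136.6 mW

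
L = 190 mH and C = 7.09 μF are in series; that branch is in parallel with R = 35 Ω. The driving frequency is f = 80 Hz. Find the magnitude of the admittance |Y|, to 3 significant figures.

29.1 mS

ω = 2πf = 502.7 rad/s
X_L = ωL = 95.5 Ω
X_C = 1/(ωC) = 281 Ω
Branch 1: Z₁ = R = 35.0 Ω
Branch 2 (series LC): Z₂ = j(X_L − X_C) = −j185 Ω
Parallel: Z = Z₁Z₂/(Z₁+Z₂), |Z| = 34.4 Ω, ∠Z = -10.7°
|Y| = 1/|Z| = 29.1 mS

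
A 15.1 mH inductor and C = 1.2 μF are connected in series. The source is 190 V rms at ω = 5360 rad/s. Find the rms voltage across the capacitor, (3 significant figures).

396 V

X_L = ωL = 80.9 Ω
X_C = 1/(ωC) = 155 Ω
Net reactance X = X_L − X_C = -74.5 Ω
Z = − j74.5 Ω
|Z| = √(0² + 74.5²) = 74.5 Ω
I = V/|Z| = 2.55 A
V_C = I·|Z_C| = 2.55 × 155 = 396 V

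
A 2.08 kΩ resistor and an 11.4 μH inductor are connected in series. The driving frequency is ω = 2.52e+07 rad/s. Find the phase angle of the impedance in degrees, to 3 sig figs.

7.86°

X_L = ωL = 287 Ω
Z = 2080 + j287 Ω
|Z| = √(2080² + 287²) = 2100 Ω
∠Z = arctan(287/2080) = 7.86°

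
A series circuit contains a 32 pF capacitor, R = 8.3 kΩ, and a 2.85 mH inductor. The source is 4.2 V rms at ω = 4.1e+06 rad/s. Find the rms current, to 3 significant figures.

454 μA

X_L = ωL = 11700 Ω
X_C = 1/(ωC) = 7620 Ω
Net reactance X = X_L − X_C = 4060 Ω
Z = 8300 + j4060 Ω
|Z| = √(8300² + 4060²) = 9240 Ω
I = V/|Z| = 4.2/9240 = 454 μA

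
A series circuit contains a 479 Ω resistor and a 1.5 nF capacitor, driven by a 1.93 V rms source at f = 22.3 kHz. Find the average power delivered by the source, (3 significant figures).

78.0 μW

ω = 2πf = 140100 rad/s
X_C = 1/(ωC) = 4760 Ω
Z = 479 − j4760 Ω
|Z| = √(479² + 4760²) = 4780 Ω
∠Z = arctan(-4760/479) = -84.3°
I = V/|Z| = 404 μA
P = VI cos φ = 1.93 × 0.000404 × cos(-84.3°) = 78.0 μW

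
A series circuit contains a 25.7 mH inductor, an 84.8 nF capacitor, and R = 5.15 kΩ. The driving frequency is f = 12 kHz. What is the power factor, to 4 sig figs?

ω = 2πf = 75400 rad/s
X_L = ωL = 1938 Ω
X_C = 1/(ωC) = 156.4 Ω
Net reactance X = X_L − X_C = 1781 Ω
Z = 5150 + j1781 Ω
|Z| = √(5150² + 1781²) = 5449 Ω
∠Z = arctan(1781/5150) = 19.08°
cos φ = cos(19.08°) = 0.9451

0.9451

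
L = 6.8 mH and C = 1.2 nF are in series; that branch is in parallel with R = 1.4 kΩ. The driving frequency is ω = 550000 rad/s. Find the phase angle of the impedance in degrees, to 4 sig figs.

X_L = ωL = 3740 Ω
X_C = 1/(ωC) = 1515 Ω
Branch 1: Z₁ = R = 1400 Ω
Branch 2 (series LC): Z₂ = j(X_L − X_C) = j2225 Ω
Parallel: Z = Z₁Z₂/(Z₁+Z₂), |Z| = 1185 Ω, ∠Z = 32.18°

32.18°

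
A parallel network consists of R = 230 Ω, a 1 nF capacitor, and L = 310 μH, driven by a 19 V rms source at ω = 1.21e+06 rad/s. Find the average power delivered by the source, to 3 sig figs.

X_L = ωL = 375 Ω
X_C = 1/(ωC) = 826 Ω
Parallel: admittances add. Y = 1/R + 1/(jωL) + jωC
Y = (0.00435 − j0.00146) S
|Y| = 0.00459 S → |Z| = 1/|Y| = 218 Ω, ∠Z = −∠Y = 18.5°
I = V/|Z| = 87.1 mA
P = VI cos φ = 19 × 0.0871 × cos(18.5°) = 1.57 W

1.57 W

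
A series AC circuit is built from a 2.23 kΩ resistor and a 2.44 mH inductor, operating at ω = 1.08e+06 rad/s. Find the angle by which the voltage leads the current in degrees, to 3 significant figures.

X_L = ωL = 2640 Ω
Z = 2230 + j2640 Ω
|Z| = √(2230² + 2640²) = 3450 Ω
∠Z = arctan(2640/2230) = 49.8°

49.8°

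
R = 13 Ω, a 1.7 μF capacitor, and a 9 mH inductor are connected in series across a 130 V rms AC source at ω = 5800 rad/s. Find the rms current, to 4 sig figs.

X_L = ωL = 52.20 Ω
X_C = 1/(ωC) = 101.4 Ω
Net reactance X = X_L − X_C = -49.22 Ω
Z = 13.00 − j49.22 Ω
|Z| = √(13.00² + 49.22²) = 50.91 Ω
I = V/|Z| = 130/50.91 = 2.554 A

2.554 A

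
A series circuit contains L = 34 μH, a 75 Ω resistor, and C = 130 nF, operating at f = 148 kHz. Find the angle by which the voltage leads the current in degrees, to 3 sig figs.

17.3°

ω = 2πf = 929900 rad/s
X_L = ωL = 31.6 Ω
X_C = 1/(ωC) = 8.27 Ω
Net reactance X = X_L − X_C = 23.3 Ω
Z = 75.0 + j23.3 Ω
|Z| = √(75.0² + 23.3²) = 78.5 Ω
∠Z = arctan(23.3/75.0) = 17.3°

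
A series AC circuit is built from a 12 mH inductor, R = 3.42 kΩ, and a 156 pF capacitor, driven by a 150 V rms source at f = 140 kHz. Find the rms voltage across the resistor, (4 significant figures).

108.4 V

ω = 2πf = 879600 rad/s
X_L = ωL = 10560 Ω
X_C = 1/(ωC) = 7287 Ω
Net reactance X = X_L − X_C = 3268 Ω
Z = 3420 + j3268 Ω
|Z| = √(3420² + 3268²) = 4731 Ω
I = V/|Z| = 31.71 mA
V_R = I·|Z_R| = 0.03171 × 3420 = 108.4 V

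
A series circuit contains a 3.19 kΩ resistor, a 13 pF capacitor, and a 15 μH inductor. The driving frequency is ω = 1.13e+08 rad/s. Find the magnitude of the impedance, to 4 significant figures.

X_L = ωL = 1695 Ω
X_C = 1/(ωC) = 680.7 Ω
Net reactance X = X_L − X_C = 1014 Ω
Z = 3190 + j1014 Ω
|Z| = √(3190² + 1014²) = 3347 Ω

3347 Ω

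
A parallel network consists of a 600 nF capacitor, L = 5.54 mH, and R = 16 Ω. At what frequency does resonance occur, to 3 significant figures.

ω₀ = 1/√(LC) = 1/√(0.00554 × 6e-07) = 17340 rad/s
f₀ = ω₀/(2π) = 2.76 kHz

2.76 kHz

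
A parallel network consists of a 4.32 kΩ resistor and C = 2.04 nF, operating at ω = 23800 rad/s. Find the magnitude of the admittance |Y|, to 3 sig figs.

237 μS

X_C = 1/(ωC) = 20600 Ω
Parallel: admittances add. Y = 1/R + jωC
Y = (0.000231 + j4.86e-05) S
|Y| = 0.000237 S → |Z| = 1/|Y| = 4230 Ω, ∠Z = −∠Y = -11.8°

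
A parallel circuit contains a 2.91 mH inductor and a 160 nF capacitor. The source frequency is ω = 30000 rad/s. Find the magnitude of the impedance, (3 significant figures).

X_L = ωL = 87.3 Ω
X_C = 1/(ωC) = 208 Ω
Parallel: admittances add. Y = 1/(jωL) + jωC
Y = (0 − j0.00665) S
|Y| = 0.00665 S → |Z| = 1/|Y| = 150 Ω, ∠Z = −∠Y = 90.0°

150 Ω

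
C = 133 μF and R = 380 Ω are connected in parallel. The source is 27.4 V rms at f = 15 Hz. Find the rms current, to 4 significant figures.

350.9 mA

ω = 2πf = 94.25 rad/s
X_C = 1/(ωC) = 79.78 Ω
Parallel: admittances add. Y = 1/R + jωC
Y = (0.002632 + j0.01253) S
|Y| = 0.01281 S → |Z| = 1/|Y| = 78.07 Ω, ∠Z = −∠Y = -78.14°
I = V/|Z| = 27.4/78.07 = 350.9 mA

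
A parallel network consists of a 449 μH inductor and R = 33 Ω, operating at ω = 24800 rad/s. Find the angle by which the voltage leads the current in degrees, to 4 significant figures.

71.35°

X_L = ωL = 11.14 Ω
Parallel: admittances add. Y = 1/R + 1/(jωL)
Y = (0.03030 − j0.08981) S
|Y| = 0.09478 S → |Z| = 1/|Y| = 10.55 Ω, ∠Z = −∠Y = 71.35°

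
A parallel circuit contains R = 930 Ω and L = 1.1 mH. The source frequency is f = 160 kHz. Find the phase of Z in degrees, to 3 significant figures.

ω = 2πf = 1.005e+06 rad/s
X_L = ωL = 1110 Ω
Parallel: admittances add. Y = 1/R + 1/(jωL)
Y = (0.00108 − j0.000904) S
|Y| = 0.00140 S → |Z| = 1/|Y| = 712 Ω, ∠Z = −∠Y = 40.1°

40.1°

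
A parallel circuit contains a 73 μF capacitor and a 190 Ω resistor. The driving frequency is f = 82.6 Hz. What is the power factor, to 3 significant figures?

ω = 2πf = 519.0 rad/s
X_C = 1/(ωC) = 26.4 Ω
Parallel: admittances add. Y = 1/R + jωC
Y = (0.00526 + j0.0379) S
|Y| = 0.0383 S → |Z| = 1/|Y| = 26.1 Ω, ∠Z = −∠Y = -82.1°
cos φ = cos(-82.1°) = 0.138

0.138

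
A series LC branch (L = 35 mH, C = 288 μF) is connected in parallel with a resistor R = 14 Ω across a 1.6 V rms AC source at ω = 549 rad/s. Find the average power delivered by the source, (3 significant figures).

X_L = ωL = 19.2 Ω
X_C = 1/(ωC) = 6.32 Ω
Branch 1: Z₁ = R = 14.0 Ω
Branch 2 (series LC): Z₂ = j(X_L − X_C) = j12.9 Ω
Parallel: Z = Z₁Z₂/(Z₁+Z₂), |Z| = 9.48 Ω, ∠Z = 47.4°
I = V/|Z| = 169 mA
P = VI cos φ = 1.6 × 0.169 × cos(47.4°) = 183 mW

183 mW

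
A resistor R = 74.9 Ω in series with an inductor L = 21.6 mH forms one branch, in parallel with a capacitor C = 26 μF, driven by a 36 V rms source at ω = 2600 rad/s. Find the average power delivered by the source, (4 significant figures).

X_L = ωL = 56.16 Ω
X_C = 1/(ωC) = 14.79 Ω
Branch 1 (R+jX_L): Z₁ = 74.90 + j56.16 Ω, |Z₁| = 93.62 Ω
Branch 2 (−jX_C): Z₂ = −j14.79 Ω
Parallel: Z = Z₁Z₂/(Z₁+Z₂), |Z| = 16.18 Ω, ∠Z = -82.05°
I = V/|Z| = 2.224 A
P = VI cos φ = 36 × 2.224 × cos(-82.05°) = 11.08 W

11.08 W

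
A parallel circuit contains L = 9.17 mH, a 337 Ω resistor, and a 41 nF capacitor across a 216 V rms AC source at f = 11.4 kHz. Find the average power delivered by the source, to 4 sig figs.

138.4 W

ω = 2πf = 71630 rad/s
X_L = ωL = 656.8 Ω
X_C = 1/(ωC) = 340.5 Ω
Parallel: admittances add. Y = 1/R + 1/(jωL) + jωC
Y = (0.002967 + j0.001414) S
|Y| = 0.003287 S → |Z| = 1/|Y| = 304.2 Ω, ∠Z = −∠Y = -25.48°
I = V/|Z| = 710.0 mA
P = VI cos φ = 216 × 0.7100 × cos(-25.48°) = 138.4 W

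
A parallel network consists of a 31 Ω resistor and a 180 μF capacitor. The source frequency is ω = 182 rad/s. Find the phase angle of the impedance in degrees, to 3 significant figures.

-45.4°

X_C = 1/(ωC) = 30.5 Ω
Parallel: admittances add. Y = 1/R + jωC
Y = (0.0323 + j0.0328) S
|Y| = 0.0460 S → |Z| = 1/|Y| = 21.8 Ω, ∠Z = −∠Y = -45.4°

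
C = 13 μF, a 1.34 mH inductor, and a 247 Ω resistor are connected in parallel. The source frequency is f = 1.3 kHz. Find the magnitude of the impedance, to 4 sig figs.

65.08 Ω

ω = 2πf = 8168 rad/s
X_L = ωL = 10.95 Ω
X_C = 1/(ωC) = 9.417 Ω
Parallel: admittances add. Y = 1/R + 1/(jωL) + jωC
Y = (0.004049 + j0.01482) S
|Y| = 0.01537 S → |Z| = 1/|Y| = 65.08 Ω, ∠Z = −∠Y = -74.72°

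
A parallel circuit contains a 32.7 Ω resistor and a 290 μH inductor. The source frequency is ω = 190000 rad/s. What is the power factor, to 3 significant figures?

0.860

X_L = ωL = 55.1 Ω
Parallel: admittances add. Y = 1/R + 1/(jωL)
Y = (0.0306 − j0.0181) S
|Y| = 0.0356 S → |Z| = 1/|Y| = 28.1 Ω, ∠Z = −∠Y = 30.7°
cos φ = cos(30.7°) = 0.860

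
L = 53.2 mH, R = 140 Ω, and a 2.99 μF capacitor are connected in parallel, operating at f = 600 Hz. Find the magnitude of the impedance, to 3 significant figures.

105 Ω

ω = 2πf = 3770 rad/s
X_L = ωL = 201 Ω
X_C = 1/(ωC) = 88.7 Ω
Parallel: admittances add. Y = 1/R + 1/(jωL) + jωC
Y = (0.00714 + j0.00629) S
|Y| = 0.00951 S → |Z| = 1/|Y| = 105 Ω, ∠Z = −∠Y = -41.3°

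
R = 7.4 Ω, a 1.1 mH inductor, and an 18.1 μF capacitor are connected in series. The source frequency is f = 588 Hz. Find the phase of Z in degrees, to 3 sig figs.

ω = 2πf = 3695 rad/s
X_L = ωL = 4.06 Ω
X_C = 1/(ωC) = 15.0 Ω
Net reactance X = X_L − X_C = -10.9 Ω
Z = 7.40 − j10.9 Ω
|Z| = √(7.40² + 10.9²) = 13.2 Ω
∠Z = arctan(-10.9/7.40) = -55.8°

-55.8°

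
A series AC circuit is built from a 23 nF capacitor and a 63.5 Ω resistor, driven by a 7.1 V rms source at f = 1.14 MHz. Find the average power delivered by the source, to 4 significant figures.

786.7 mW

ω = 2πf = 7.163e+06 rad/s
X_C = 1/(ωC) = 6.070 Ω
Z = 63.50 − j6.070 Ω
|Z| = √(63.50² + 6.070²) = 63.79 Ω
∠Z = arctan(-6.070/63.50) = -5.460°
I = V/|Z| = 111.3 mA
P = VI cos φ = 7.1 × 0.1113 × cos(-5.460°) = 786.7 mW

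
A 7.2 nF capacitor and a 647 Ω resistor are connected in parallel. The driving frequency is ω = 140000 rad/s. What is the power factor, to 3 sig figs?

0.838

X_C = 1/(ωC) = 992 Ω
Parallel: admittances add. Y = 1/R + jωC
Y = (0.00155 + j0.00101) S
|Y| = 0.00185 S → |Z| = 1/|Y| = 542 Ω, ∠Z = −∠Y = -33.1°
cos φ = cos(-33.1°) = 0.838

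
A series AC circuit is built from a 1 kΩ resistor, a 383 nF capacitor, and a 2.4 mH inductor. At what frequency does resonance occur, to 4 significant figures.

5.249 kHz

ω₀ = 1/√(LC) = 1/√(0.0024 × 3.83e-07) = 32980 rad/s
f₀ = ω₀/(2π) = 5.249 kHz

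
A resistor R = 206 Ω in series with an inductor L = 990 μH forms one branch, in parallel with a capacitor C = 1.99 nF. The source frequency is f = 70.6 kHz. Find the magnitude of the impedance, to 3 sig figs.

ω = 2πf = 443600 rad/s
X_L = ωL = 439 Ω
X_C = 1/(ωC) = 1130 Ω
Branch 1 (R+jX_L): Z₁ = 206 + j439 Ω, |Z₁| = 485 Ω
Branch 2 (−jX_C): Z₂ = −j1130 Ω
Parallel: Z = Z₁Z₂/(Z₁+Z₂), |Z| = 759 Ω, ∠Z = 48.3°

759 Ω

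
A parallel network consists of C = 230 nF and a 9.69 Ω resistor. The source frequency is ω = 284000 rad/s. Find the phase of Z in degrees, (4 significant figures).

X_C = 1/(ωC) = 15.31 Ω
Parallel: admittances add. Y = 1/R + jωC
Y = (0.1032 + j0.06532) S
|Y| = 0.1221 S → |Z| = 1/|Y| = 8.188 Ω, ∠Z = −∠Y = -32.33°

-32.33°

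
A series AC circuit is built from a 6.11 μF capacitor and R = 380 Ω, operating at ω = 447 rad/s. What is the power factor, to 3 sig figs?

X_C = 1/(ωC) = 366 Ω
Z = 380 − j366 Ω
|Z| = √(380² + 366²) = 528 Ω
∠Z = arctan(-366/380) = -43.9°
cos φ = cos(-43.9°) = 0.720

0.720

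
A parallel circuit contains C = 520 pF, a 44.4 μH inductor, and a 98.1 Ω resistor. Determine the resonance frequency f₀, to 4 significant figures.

ω₀ = 1/√(LC) = 1/√(4.44e-05 × 5.2e-10) = 6.581e+06 rad/s
f₀ = ω₀/(2π) = 1.047 MHz

1.047 MHz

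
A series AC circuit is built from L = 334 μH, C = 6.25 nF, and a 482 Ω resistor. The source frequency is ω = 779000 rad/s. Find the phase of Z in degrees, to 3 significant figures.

X_L = ωL = 260 Ω
X_C = 1/(ωC) = 205 Ω
Net reactance X = X_L − X_C = 54.8 Ω
Z = 482 + j54.8 Ω
|Z| = √(482² + 54.8²) = 485 Ω
∠Z = arctan(54.8/482) = 6.49°

6.49°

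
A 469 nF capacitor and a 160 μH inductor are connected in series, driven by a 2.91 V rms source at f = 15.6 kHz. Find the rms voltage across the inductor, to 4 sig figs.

ω = 2πf = 98020 rad/s
X_L = ωL = 15.68 Ω
X_C = 1/(ωC) = 21.75 Ω
Net reactance X = X_L − X_C = -6.070 Ω
Z = − j6.070 Ω
|Z| = √(0² + 6.070²) = 6.070 Ω
I = V/|Z| = 479.4 mA
V_L = I·|Z_L| = 0.4794 × 15.68 = 7.518 V

7.518 V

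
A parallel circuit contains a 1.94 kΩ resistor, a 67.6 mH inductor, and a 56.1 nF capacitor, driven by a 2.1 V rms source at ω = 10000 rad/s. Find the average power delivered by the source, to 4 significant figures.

2.273 mW

X_L = ωL = 676.0 Ω
X_C = 1/(ωC) = 1783 Ω
Parallel: admittances add. Y = 1/R + 1/(jωL) + jωC
Y = (0.0005155 − j0.0009183) S
|Y| = 0.001053 S → |Z| = 1/|Y| = 949.6 Ω, ∠Z = −∠Y = 60.69°
I = V/|Z| = 2.211 mA
P = VI cos φ = 2.1 × 0.002211 × cos(60.69°) = 2.273 mW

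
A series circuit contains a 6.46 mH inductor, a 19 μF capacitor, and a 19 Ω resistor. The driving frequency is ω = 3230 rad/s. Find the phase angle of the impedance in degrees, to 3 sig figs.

X_L = ωL = 20.9 Ω
X_C = 1/(ωC) = 16.3 Ω
Net reactance X = X_L − X_C = 4.57 Ω
Z = 19.0 + j4.57 Ω
|Z| = √(19.0² + 4.57²) = 19.5 Ω
∠Z = arctan(4.57/19.0) = 13.5°

13.5°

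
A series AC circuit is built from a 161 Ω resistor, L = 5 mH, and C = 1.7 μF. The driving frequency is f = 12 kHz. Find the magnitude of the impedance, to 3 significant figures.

ω = 2πf = 75400 rad/s
X_L = ωL = 377 Ω
X_C = 1/(ωC) = 7.80 Ω
Net reactance X = X_L − X_C = 369 Ω
Z = 161 + j369 Ω
|Z| = √(161² + 369²) = 403 Ω

403 Ω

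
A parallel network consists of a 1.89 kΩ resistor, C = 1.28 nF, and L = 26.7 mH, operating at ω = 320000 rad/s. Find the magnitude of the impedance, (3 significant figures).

X_L = ωL = 8540 Ω
X_C = 1/(ωC) = 2440 Ω
Parallel: admittances add. Y = 1/R + 1/(jωL) + jωC
Y = (0.000529 + j0.000293) S
|Y| = 0.000605 S → |Z| = 1/|Y| = 1650 Ω, ∠Z = −∠Y = -28.9°

1650 Ω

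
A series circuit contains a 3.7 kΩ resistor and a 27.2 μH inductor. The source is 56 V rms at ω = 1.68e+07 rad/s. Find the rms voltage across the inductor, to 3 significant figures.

6.86 V

X_L = ωL = 457 Ω
Z = 3700 + j457 Ω
|Z| = √(3700² + 457²) = 3730 Ω
I = V/|Z| = 15.0 mA
V_L = I·|Z_L| = 0.0150 × 457 = 6.86 V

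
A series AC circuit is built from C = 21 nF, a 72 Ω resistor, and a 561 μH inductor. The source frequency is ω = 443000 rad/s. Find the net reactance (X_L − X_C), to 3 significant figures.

141 Ω

X_L = ωL = 249 Ω
X_C = 1/(ωC) = 107 Ω
X = 249 − 107 = 141 Ω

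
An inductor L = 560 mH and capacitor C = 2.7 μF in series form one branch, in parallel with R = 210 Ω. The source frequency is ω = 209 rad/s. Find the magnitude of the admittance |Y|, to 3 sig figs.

4.80 mS

X_L = ωL = 117 Ω
X_C = 1/(ωC) = 1770 Ω
Branch 1: Z₁ = R = 210 Ω
Branch 2 (series LC): Z₂ = j(X_L − X_C) = −j1660 Ω
Parallel: Z = Z₁Z₂/(Z₁+Z₂), |Z| = 208 Ω, ∠Z = -7.23°
|Y| = 1/|Z| = 4.80 mS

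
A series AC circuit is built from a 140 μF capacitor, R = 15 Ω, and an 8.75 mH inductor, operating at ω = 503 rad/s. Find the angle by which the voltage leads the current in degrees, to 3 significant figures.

-33.2°

X_L = ωL = 4.40 Ω
X_C = 1/(ωC) = 14.2 Ω
Net reactance X = X_L − X_C = -9.80 Ω
Z = 15.0 − j9.80 Ω
|Z| = √(15.0² + 9.80²) = 17.9 Ω
∠Z = arctan(-9.80/15.0) = -33.2°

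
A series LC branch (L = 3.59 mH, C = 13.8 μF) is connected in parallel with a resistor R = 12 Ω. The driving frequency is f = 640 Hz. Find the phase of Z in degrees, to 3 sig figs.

-73.4°

ω = 2πf = 4021 rad/s
X_L = ωL = 14.4 Ω
X_C = 1/(ωC) = 18.0 Ω
Branch 1: Z₁ = R = 12.0 Ω
Branch 2 (series LC): Z₂ = j(X_L − X_C) = −j3.58 Ω
Parallel: Z = Z₁Z₂/(Z₁+Z₂), |Z| = 3.43 Ω, ∠Z = -73.4°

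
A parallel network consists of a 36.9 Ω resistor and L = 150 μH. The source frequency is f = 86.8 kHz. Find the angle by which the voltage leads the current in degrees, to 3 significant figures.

ω = 2πf = 545400 rad/s
X_L = ωL = 81.8 Ω
Parallel: admittances add. Y = 1/R + 1/(jωL)
Y = (0.0271 − j0.0122) S
|Y| = 0.0297 S → |Z| = 1/|Y| = 33.6 Ω, ∠Z = −∠Y = 24.3°

24.3°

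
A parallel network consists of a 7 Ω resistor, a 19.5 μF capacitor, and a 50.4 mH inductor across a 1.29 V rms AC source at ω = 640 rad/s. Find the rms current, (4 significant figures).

185.8 mA

X_L = ωL = 32.26 Ω
X_C = 1/(ωC) = 80.13 Ω
Parallel: admittances add. Y = 1/R + 1/(jωL) + jωC
Y = (0.1429 − j0.01852) S
|Y| = 0.1441 S → |Z| = 1/|Y| = 6.942 Ω, ∠Z = −∠Y = 7.387°
I = V/|Z| = 1.29/6.942 = 185.8 mA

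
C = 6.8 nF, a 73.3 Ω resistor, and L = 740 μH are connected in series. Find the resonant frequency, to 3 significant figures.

70.9 kHz

ω₀ = 1/√(LC) = 1/√(0.00074 × 6.8e-09) = 445800 rad/s
f₀ = ω₀/(2π) = 70.9 kHz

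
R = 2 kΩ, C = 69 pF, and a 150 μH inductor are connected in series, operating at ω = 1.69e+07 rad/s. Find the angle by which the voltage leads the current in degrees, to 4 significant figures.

X_L = ωL = 2535 Ω
X_C = 1/(ωC) = 857.6 Ω
Net reactance X = X_L − X_C = 1677 Ω
Z = 2000 + j1677 Ω
|Z| = √(2000² + 1677²) = 2610 Ω
∠Z = arctan(1677/2000) = 39.99°

39.99°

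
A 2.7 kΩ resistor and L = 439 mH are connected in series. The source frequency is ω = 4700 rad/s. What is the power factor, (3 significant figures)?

X_L = ωL = 2060 Ω
Z = 2700 + j2060 Ω
|Z| = √(2700² + 2060²) = 3400 Ω
∠Z = arctan(2060/2700) = 37.4°
cos φ = cos(37.4°) = 0.795

0.795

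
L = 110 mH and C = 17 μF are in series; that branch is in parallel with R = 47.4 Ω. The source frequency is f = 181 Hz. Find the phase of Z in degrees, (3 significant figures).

ω = 2πf = 1137 rad/s
X_L = ωL = 125 Ω
X_C = 1/(ωC) = 51.7 Ω
Branch 1: Z₁ = R = 47.4 Ω
Branch 2 (series LC): Z₂ = j(X_L − X_C) = j73.4 Ω
Parallel: Z = Z₁Z₂/(Z₁+Z₂), |Z| = 39.8 Ω, ∠Z = 32.9°

32.9°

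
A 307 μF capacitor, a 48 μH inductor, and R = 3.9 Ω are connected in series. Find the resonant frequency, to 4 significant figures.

1.311 kHz

ω₀ = 1/√(LC) = 1/√(4.8e-05 × 0.000307) = 8238 rad/s
f₀ = ω₀/(2π) = 1.311 kHz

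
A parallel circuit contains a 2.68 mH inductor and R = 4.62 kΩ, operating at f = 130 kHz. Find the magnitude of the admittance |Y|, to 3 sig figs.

ω = 2πf = 816800 rad/s
X_L = ωL = 2190 Ω
Parallel: admittances add. Y = 1/R + 1/(jωL)
Y = (0.000216 − j0.000457) S
|Y| = 0.000506 S → |Z| = 1/|Y| = 1980 Ω, ∠Z = −∠Y = 64.6°

506 μS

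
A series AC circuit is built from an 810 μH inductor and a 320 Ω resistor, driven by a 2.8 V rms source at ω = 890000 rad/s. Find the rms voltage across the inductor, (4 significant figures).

2.559 V

X_L = ωL = 720.9 Ω
Z = 320.0 + j720.9 Ω
|Z| = √(320.0² + 720.9²) = 788.7 Ω
I = V/|Z| = 3.550 mA
V_L = I·|Z_L| = 0.003550 × 720.9 = 2.559 V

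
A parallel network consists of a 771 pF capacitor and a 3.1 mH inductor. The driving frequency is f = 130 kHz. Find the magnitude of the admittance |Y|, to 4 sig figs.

ω = 2πf = 816800 rad/s
X_L = ωL = 2532 Ω
X_C = 1/(ωC) = 1588 Ω
Parallel: admittances add. Y = 1/(jωL) + jωC
Y = (0 + j0.0002348) S
|Y| = 0.0002348 S → |Z| = 1/|Y| = 4258 Ω, ∠Z = −∠Y = -90.00°

234.8 μS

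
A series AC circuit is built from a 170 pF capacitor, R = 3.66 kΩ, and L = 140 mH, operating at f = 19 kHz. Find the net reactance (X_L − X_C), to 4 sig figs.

ω = 2πf = 119400 rad/s
X_L = ωL = 16710 Ω
X_C = 1/(ωC) = 49270 Ω
X = 16710 − 49270 = -32560 Ω

-32560 Ω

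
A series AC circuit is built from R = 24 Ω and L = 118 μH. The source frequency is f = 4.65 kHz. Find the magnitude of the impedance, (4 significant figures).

ω = 2πf = 29220 rad/s
X_L = ωL = 3.448 Ω
Z = 24.00 + j3.448 Ω
|Z| = √(24.00² + 3.448²) = 24.25 Ω

24.25 Ω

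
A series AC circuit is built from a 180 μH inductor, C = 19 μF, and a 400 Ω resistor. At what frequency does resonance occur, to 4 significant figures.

2.721 kHz

ω₀ = 1/√(LC) = 1/√(0.00018 × 1.9e-05) = 17100 rad/s
f₀ = ω₀/(2π) = 2.721 kHz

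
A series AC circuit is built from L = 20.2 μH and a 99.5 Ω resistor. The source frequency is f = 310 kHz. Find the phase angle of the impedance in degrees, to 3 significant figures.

21.6°

ω = 2πf = 1.948e+06 rad/s
X_L = ωL = 39.3 Ω
Z = 99.5 + j39.3 Ω
|Z| = √(99.5² + 39.3²) = 107 Ω
∠Z = arctan(39.3/99.5) = 21.6°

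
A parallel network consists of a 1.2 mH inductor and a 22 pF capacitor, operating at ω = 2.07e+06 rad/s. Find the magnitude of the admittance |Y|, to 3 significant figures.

X_L = ωL = 2480 Ω
X_C = 1/(ωC) = 22000 Ω
Parallel: admittances add. Y = 1/(jωL) + jωC
Y = (0 − j0.000357) S
|Y| = 0.000357 S → |Z| = 1/|Y| = 2800 Ω, ∠Z = −∠Y = 90.0°

357 μS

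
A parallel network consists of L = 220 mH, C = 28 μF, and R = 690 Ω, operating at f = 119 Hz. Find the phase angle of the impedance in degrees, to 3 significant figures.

ω = 2πf = 747.7 rad/s
X_L = ωL = 164 Ω
X_C = 1/(ωC) = 47.8 Ω
Parallel: admittances add. Y = 1/R + 1/(jωL) + jωC
Y = (0.00145 + j0.0149) S
|Y| = 0.0149 S → |Z| = 1/|Y| = 67.0 Ω, ∠Z = −∠Y = -84.4°

-84.4°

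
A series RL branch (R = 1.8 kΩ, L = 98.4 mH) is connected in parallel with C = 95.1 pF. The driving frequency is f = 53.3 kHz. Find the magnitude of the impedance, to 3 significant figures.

436000 Ω

ω = 2πf = 334900 rad/s
X_L = ωL = 33000 Ω
X_C = 1/(ωC) = 31400 Ω
Branch 1 (R+jX_L): Z₁ = 1800 + j33000 Ω, |Z₁| = 33000 Ω
Branch 2 (−jX_C): Z₂ = −j31400 Ω
Parallel: Z = Z₁Z₂/(Z₁+Z₂), |Z| = 436000 Ω, ∠Z = -43.9°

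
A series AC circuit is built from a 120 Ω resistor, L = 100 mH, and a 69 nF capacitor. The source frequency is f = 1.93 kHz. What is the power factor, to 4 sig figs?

ω = 2πf = 12130 rad/s
X_L = ωL = 1213 Ω
X_C = 1/(ωC) = 1195 Ω
Net reactance X = X_L − X_C = 17.53 Ω
Z = 120.0 + j17.53 Ω
|Z| = √(120.0² + 17.53²) = 121.3 Ω
∠Z = arctan(17.53/120.0) = 8.311°
cos φ = cos(8.311°) = 0.9895

0.9895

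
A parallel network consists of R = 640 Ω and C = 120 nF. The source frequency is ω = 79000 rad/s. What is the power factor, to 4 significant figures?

X_C = 1/(ωC) = 105.5 Ω
Parallel: admittances add. Y = 1/R + jωC
Y = (0.001563 + j0.009480) S
|Y| = 0.009608 S → |Z| = 1/|Y| = 104.1 Ω, ∠Z = −∠Y = -80.64°
cos φ = cos(-80.64°) = 0.1626

0.1626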